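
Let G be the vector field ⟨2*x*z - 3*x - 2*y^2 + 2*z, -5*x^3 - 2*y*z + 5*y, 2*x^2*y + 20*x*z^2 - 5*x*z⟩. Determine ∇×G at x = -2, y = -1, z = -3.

(∇×G)₁ = ∂G₃/∂y − ∂G₂/∂z = 2*x^2 + 2*y
(∇×G)₂ = ∂G₁/∂z − ∂G₃/∂x = -4*x*y + 2*x - 20*z^2 + 5*z + 2
(∇×G)₃ = ∂G₂/∂x − ∂G₁/∂y = -15*x^2 + 4*y
∇×G = (2*x^2 + 2*y, -4*x*y + 2*x - 20*z^2 + 5*z + 2, -15*x^2 + 4*y)
At (-2, -1, -3): (6, -205, -64).

(6, -205, -64)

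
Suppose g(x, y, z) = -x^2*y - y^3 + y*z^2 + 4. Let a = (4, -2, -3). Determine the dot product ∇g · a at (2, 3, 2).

-30

∂g/∂x = -2*x*y
∂g/∂y = -x^2 - 3*y^2 + z^2
∂g/∂z = 2*y*z
∇g at (2, 3, 2) = (-12, -27, 12)
∇g · a = (-12)(4) + (-27)(-2) + (12)(-3) = -30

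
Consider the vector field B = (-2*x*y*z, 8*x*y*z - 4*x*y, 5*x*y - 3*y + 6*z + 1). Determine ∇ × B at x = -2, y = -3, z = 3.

(-61, 3, -72)

(∇×B)₁ = ∂B₃/∂y − ∂B₂/∂z = -8*x*y + 5*x - 3
(∇×B)₂ = ∂B₁/∂z − ∂B₃/∂x = -2*x*y - 5*y
(∇×B)₃ = ∂B₂/∂x − ∂B₁/∂y = 2*x*z + 8*y*z - 4*y
∇×B = (-8*x*y + 5*x - 3, -2*x*y - 5*y, 2*x*z + 8*y*z - 4*y)
At (-2, -3, 3): (-61, 3, -72).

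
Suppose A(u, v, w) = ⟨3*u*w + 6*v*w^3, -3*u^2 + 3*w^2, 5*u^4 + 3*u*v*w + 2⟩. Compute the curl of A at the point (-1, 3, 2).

(∇×A)₁ = ∂A₃/∂v − ∂A₂/∂w = 3*u*w - 6*w
(∇×A)₂ = ∂A₁/∂w − ∂A₃/∂u = -20*u^3 + 3*u + 18*v*w^2 - 3*v*w
(∇×A)₃ = ∂A₂/∂u − ∂A₁/∂v = -6*u - 6*w^3
∇×A = (3*u*w - 6*w, -20*u^3 + 3*u + 18*v*w^2 - 3*v*w, -6*u - 6*w^3)
At (-1, 3, 2): (-18, 215, -42).

(-18, 215, -42)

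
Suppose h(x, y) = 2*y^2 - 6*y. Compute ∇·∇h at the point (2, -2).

4

∂²h/∂x² = 0
∂²h/∂y² = 4
∇²h = 4
At (2, -2): 4.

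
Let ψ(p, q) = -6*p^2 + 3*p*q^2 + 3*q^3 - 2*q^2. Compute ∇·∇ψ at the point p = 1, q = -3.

∂²ψ/∂p² = -12
∂²ψ/∂q² = 2*(3*p + 9*q - 2)
∇²ψ = 6*p + 18*q - 16
At (1, -3): -64.

-64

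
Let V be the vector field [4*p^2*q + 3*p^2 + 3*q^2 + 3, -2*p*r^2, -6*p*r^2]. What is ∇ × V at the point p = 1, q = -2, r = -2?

(-8, 24, 0)

(∇×V)₁ = ∂V₃/∂q − ∂V₂/∂r = 4*p*r
(∇×V)₂ = ∂V₁/∂r − ∂V₃/∂p = 6*r^2
(∇×V)₃ = ∂V₂/∂p − ∂V₁/∂q = -4*p^2 - 6*q - 2*r^2
∇×V = (4*p*r, 6*r^2, -4*p^2 - 6*q - 2*r^2)
At (1, -2, -2): (-8, 24, 0).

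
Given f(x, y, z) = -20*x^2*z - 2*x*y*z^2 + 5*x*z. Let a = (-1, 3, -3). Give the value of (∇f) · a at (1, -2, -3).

∂f/∂x = -40*x*z - 2*y*z^2 + 5*z
∂f/∂y = -2*x*z^2
∂f/∂z = -20*x^2 - 4*x*y*z + 5*x
∇f at (1, -2, -3) = (141, -18, -39)
∇f · a = (141)(-1) + (-18)(3) + (-39)(-3) = -78

-78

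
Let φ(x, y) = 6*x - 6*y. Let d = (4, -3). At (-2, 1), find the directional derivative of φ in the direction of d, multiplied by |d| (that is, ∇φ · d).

∂φ/∂x = 6
∂φ/∂y = -6
∇φ at (-2, 1) = (6, -6)
∇φ · d = (6)(4) + (-6)(-3) = 42

42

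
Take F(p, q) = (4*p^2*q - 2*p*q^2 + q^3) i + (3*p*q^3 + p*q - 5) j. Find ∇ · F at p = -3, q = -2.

-71

∂F₁/∂p = 8*p*q - 2*q^2
∂F₂/∂q = 9*p*q^2 + p
∇·F = 9*p*q^2 + 8*p*q + p - 2*q^2
At (-3, -2): -71.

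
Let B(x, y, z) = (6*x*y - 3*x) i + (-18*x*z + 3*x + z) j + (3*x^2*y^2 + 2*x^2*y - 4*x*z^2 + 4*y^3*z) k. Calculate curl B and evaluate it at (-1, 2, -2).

(-101, 48, 45)

(∇×B)₁ = ∂B₃/∂y − ∂B₂/∂z = 6*x^2*y + 2*x^2 + 18*x + 12*y^2*z - 1
(∇×B)₂ = ∂B₁/∂z − ∂B₃/∂x = -6*x*y^2 - 4*x*y + 4*z^2
(∇×B)₃ = ∂B₂/∂x − ∂B₁/∂y = -6*x - 18*z + 3
∇×B = (6*x^2*y + 2*x^2 + 18*x + 12*y^2*z - 1, -6*x*y^2 - 4*x*y + 4*z^2, -6*x - 18*z + 3)
At (-1, 2, -2): (-101, 48, 45).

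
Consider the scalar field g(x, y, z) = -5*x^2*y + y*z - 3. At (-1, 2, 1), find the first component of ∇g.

(∇g)_1 = ∂g/∂x = -10*x*y
At (-1, 2, 1): 20.

20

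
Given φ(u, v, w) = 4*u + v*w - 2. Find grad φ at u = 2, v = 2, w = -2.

(4, -2, 2)

∂φ/∂u = 4
∂φ/∂v = w
∂φ/∂w = v
∇φ = (4, w, v)
At (2, 2, -2): (4, -2, 2).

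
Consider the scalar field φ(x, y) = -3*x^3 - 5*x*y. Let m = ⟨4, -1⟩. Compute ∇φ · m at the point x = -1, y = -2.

∂φ/∂x = -9*x^2 - 5*y
∂φ/∂y = -5*x
∇φ at (-1, -2) = (1, 5)
∇φ · m = (1)(4) + (5)(-1) = -1

-1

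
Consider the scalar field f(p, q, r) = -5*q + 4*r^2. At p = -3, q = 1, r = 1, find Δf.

∂²f/∂p² = 0
∂²f/∂q² = 0
∂²f/∂r² = 8
∇²f = 8
At (-3, 1, 1): 8.

8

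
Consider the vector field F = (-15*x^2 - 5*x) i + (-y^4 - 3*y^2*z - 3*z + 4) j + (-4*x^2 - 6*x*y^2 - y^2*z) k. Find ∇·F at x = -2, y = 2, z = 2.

-5

∂F₁/∂x = -30*x - 5
∂F₂/∂y = -4*y^3 - 6*y*z
∂F₃/∂z = -y^2
∇·F = -30*x - 4*y^3 - y^2 - 6*y*z - 5
At (-2, 2, 2): -5.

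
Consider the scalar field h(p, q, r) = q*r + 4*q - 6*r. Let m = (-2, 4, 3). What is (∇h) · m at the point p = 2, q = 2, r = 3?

16

∂h/∂p = 0
∂h/∂q = r + 4
∂h/∂r = q - 6
∇h at (2, 2, 3) = (0, 7, -4)
∇h · m = (0)(-2) + (7)(4) + (-4)(3) = 16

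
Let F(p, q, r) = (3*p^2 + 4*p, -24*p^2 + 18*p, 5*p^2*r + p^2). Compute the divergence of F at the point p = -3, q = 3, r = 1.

31

∂F₁/∂p = 6*p + 4
∂F₂/∂q = 0
∂F₃/∂r = 5*p^2
∇·F = 5*p^2 + 6*p + 4
At (-3, 3, 1): 31.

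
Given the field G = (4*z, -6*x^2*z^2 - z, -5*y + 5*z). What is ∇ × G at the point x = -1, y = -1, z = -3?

(∇×G)₁ = ∂G₃/∂y − ∂G₂/∂z = 12*x^2*z - 4
(∇×G)₂ = ∂G₁/∂z − ∂G₃/∂x = 4
(∇×G)₃ = ∂G₂/∂x − ∂G₁/∂y = -12*x*z^2
∇×G = (12*x^2*z - 4, 4, -12*x*z^2)
At (-1, -1, -3): (-40, 4, 108).

(-40, 4, 108)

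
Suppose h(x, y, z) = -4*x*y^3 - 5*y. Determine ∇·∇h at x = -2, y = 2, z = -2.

96

∂²h/∂x² = 0
∂²h/∂y² = -24*x*y
∂²h/∂z² = 0
∇²h = -24*x*y
At (-2, 2, -2): 96.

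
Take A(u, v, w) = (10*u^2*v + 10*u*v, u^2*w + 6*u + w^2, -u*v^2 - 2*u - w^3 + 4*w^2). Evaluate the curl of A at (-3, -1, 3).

(-21, 3, -72)

(∇×A)₁ = ∂A₃/∂v − ∂A₂/∂w = -u^2 - 2*u*v - 2*w
(∇×A)₂ = ∂A₁/∂w − ∂A₃/∂u = v^2 + 2
(∇×A)₃ = ∂A₂/∂u − ∂A₁/∂v = -10*u^2 + 2*u*w - 10*u + 6
∇×A = (-u^2 - 2*u*v - 2*w, v^2 + 2, -10*u^2 + 2*u*w - 10*u + 6)
At (-3, -1, 3): (-21, 3, -72).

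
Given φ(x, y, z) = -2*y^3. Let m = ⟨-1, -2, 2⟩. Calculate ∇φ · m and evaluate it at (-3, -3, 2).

∂φ/∂x = 0
∂φ/∂y = -6*y^2
∂φ/∂z = 0
∇φ at (-3, -3, 2) = (0, -54, 0)
∇φ · m = (0)(-1) + (-54)(-2) + (0)(2) = 108

108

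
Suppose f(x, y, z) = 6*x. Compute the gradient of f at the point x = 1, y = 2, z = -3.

(6, 0, 0)

∂f/∂x = 6
∂f/∂y = 0
∂f/∂z = 0
∇f = (6, 0, 0)
At (1, 2, -3): (6, 0, 0).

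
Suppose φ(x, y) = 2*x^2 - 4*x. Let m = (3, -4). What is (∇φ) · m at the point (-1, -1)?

-24

∂φ/∂x = 4*x - 4
∂φ/∂y = 0
∇φ at (-1, -1) = (-8, 0)
∇φ · m = (-8)(3) + (0)(-4) = -24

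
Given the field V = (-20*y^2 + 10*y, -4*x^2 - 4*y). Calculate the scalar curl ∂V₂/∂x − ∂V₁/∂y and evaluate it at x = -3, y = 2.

94

∂V₂/∂x = -8*x
∂V₁/∂y = -40*y + 10
Scalar curl = -8*x + 40*y - 10
At (-3, 2): 94.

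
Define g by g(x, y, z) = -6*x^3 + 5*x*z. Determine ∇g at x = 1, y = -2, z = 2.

(-8, 0, 5)

∂g/∂x = -18*x^2 + 5*z
∂g/∂y = 0
∂g/∂z = 5*x
∇g = (-18*x^2 + 5*z, 0, 5*x)
At (1, -2, 2): (-8, 0, 5).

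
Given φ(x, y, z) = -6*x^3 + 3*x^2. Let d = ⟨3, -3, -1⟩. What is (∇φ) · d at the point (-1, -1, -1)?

-72

∂φ/∂x = -18*x^2 + 6*x
∂φ/∂y = 0
∂φ/∂z = 0
∇φ at (-1, -1, -1) = (-24, 0, 0)
∇φ · d = (-24)(3) + (0)(-3) + (0)(-1) = -72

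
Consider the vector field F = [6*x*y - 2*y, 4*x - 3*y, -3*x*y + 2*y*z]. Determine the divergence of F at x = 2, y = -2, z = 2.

∂F₁/∂x = 6*y
∂F₂/∂y = -3
∂F₃/∂z = 2*y
∇·F = 8*y - 3
At (2, -2, 2): -19.

-19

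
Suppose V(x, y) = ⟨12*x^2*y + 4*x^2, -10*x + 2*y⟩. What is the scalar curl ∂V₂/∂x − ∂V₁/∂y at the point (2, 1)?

∂V₂/∂x = -10
∂V₁/∂y = 12*x^2
Scalar curl = -12*x^2 - 10
At (2, 1): -58.

-58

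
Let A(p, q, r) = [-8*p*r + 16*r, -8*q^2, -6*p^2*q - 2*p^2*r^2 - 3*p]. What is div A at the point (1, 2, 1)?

-44

∂A₁/∂p = -8*r
∂A₂/∂q = -16*q
∂A₃/∂r = -4*p^2*r
∇·A = -4*p^2*r - 16*q - 8*r
At (1, 2, 1): -44.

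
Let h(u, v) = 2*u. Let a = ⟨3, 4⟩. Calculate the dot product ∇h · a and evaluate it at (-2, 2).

∂h/∂u = 2
∂h/∂v = 0
∇h at (-2, 2) = (2, 0)
∇h · a = (2)(3) + (0)(4) = 6

6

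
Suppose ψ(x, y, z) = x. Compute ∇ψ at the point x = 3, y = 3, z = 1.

(1, 0, 0)

∂ψ/∂x = 1
∂ψ/∂y = 0
∂ψ/∂z = 0
∇ψ = (1, 0, 0)
At (3, 3, 1): (1, 0, 0).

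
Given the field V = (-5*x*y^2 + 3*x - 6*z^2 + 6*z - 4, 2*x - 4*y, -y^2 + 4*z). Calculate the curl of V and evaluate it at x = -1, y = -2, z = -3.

(4, 42, 22)

(∇×V)₁ = ∂V₃/∂y − ∂V₂/∂z = -2*y
(∇×V)₂ = ∂V₁/∂z − ∂V₃/∂x = -12*z + 6
(∇×V)₃ = ∂V₂/∂x − ∂V₁/∂y = 10*x*y + 2
∇×V = (-2*y, -12*z + 6, 10*x*y + 2)
At (-1, -2, -3): (4, 42, 22).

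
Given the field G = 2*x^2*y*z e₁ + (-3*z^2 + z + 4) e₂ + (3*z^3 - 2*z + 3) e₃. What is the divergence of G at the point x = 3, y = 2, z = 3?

151

∂G₁/∂x = 4*x*y*z
∂G₂/∂y = 0
∂G₃/∂z = 9*z^2 - 2
∇·G = 4*x*y*z + 9*z^2 - 2
At (3, 2, 3): 151.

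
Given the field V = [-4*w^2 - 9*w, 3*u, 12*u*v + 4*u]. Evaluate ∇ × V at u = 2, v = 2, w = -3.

(24, -13, 3)

(∇×V)₁ = ∂V₃/∂v − ∂V₂/∂w = 12*u
(∇×V)₂ = ∂V₁/∂w − ∂V₃/∂u = -12*v - 8*w - 13
(∇×V)₃ = ∂V₂/∂u − ∂V₁/∂v = 3
∇×V = (12*u, -12*v - 8*w - 13, 3)
At (2, 2, -3): (24, -13, 3).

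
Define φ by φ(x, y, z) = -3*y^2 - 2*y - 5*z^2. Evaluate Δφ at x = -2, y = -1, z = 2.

∂²φ/∂x² = 0
∂²φ/∂y² = -6
∂²φ/∂z² = -10
∇²φ = -16
At (-2, -1, 2): -16.

-16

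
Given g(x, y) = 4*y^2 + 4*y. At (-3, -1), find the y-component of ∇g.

(∇g)_2 = ∂g/∂y = 8*y + 4
At (-3, -1): -4.

-4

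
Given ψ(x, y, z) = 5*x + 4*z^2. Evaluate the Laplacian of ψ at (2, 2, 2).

8

∂²ψ/∂x² = 0
∂²ψ/∂y² = 0
∂²ψ/∂z² = 8
∇²ψ = 8
At (2, 2, 2): 8.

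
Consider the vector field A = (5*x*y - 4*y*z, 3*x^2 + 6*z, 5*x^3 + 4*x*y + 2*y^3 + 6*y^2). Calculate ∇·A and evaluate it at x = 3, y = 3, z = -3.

15

∂A₁/∂x = 5*y
∂A₂/∂y = 0
∂A₃/∂z = 0
∇·A = 5*y
At (3, 3, -3): 15.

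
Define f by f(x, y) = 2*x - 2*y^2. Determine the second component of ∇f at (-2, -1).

4

(∇f)_2 = ∂f/∂y = -4*y
At (-2, -1): 4.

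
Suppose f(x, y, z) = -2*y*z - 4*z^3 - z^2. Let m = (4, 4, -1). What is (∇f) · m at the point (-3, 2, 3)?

∂f/∂x = 0
∂f/∂y = -2*z
∂f/∂z = -2*y - 12*z^2 - 2*z
∇f at (-3, 2, 3) = (0, -6, -118)
∇f · m = (0)(4) + (-6)(4) + (-118)(-1) = 94

94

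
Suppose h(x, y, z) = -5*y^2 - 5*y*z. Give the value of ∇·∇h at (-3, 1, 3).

-10

∂²h/∂x² = 0
∂²h/∂y² = -10
∂²h/∂z² = 0
∇²h = -10
At (-3, 1, 3): -10.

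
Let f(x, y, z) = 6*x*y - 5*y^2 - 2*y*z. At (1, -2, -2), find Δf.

∂²f/∂x² = 0
∂²f/∂y² = -10
∂²f/∂z² = 0
∇²f = -10
At (1, -2, -2): -10.

-10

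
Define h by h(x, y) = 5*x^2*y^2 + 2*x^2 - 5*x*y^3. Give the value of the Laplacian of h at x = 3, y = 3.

-86

∂²h/∂x² = 2*(5*y^2 + 2)
∂²h/∂y² = 10*x*(x - 3*y)
∇²h = 10*x^2 - 30*x*y + 10*y^2 + 4
At (3, 3): -86.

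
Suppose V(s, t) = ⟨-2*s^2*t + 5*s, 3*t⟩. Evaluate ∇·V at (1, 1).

∂V₁/∂s = -4*s*t + 5
∂V₂/∂t = 3
∇·V = -4*s*t + 8
At (1, 1): 4.

4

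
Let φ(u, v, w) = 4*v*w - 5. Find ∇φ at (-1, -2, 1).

∂φ/∂u = 0
∂φ/∂v = 4*w
∂φ/∂w = 4*v
∇φ = (0, 4*w, 4*v)
At (-1, -2, 1): (0, 4, -8).

(0, 4, -8)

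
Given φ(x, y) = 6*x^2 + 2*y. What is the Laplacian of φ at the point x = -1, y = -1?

∂²φ/∂x² = 12
∂²φ/∂y² = 0
∇²φ = 12
At (-1, -1): 12.

12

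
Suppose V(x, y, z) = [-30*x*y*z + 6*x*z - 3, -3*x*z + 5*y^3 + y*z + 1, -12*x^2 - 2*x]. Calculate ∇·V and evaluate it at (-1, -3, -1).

38

∂V₁/∂x = -30*y*z + 6*z
∂V₂/∂y = 15*y^2 + z
∂V₃/∂z = 0
∇·V = 15*y^2 - 30*y*z + 7*z
At (-1, -3, -1): 38.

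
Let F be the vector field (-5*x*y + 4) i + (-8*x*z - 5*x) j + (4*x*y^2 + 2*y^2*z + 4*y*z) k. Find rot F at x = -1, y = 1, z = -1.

(-24, -4, -2)

(∇×F)₁ = ∂F₃/∂y − ∂F₂/∂z = 8*x*y + 8*x + 4*y*z + 4*z
(∇×F)₂ = ∂F₁/∂z − ∂F₃/∂x = -4*y^2
(∇×F)₃ = ∂F₂/∂x − ∂F₁/∂y = 5*x - 8*z - 5
∇×F = (8*x*y + 8*x + 4*y*z + 4*z, -4*y^2, 5*x - 8*z - 5)
At (-1, 1, -1): (-24, -4, -2).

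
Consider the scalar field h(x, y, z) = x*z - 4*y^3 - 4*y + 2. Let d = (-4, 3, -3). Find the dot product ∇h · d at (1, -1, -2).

-43

∂h/∂x = z
∂h/∂y = -12*y^2 - 4
∂h/∂z = x
∇h at (1, -1, -2) = (-2, -16, 1)
∇h · d = (-2)(-4) + (-16)(3) + (1)(-3) = -43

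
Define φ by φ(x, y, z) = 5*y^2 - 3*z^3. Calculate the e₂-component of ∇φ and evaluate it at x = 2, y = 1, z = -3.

10

(∇φ)_2 = ∂φ/∂y = 10*y
At (2, 1, -3): 10.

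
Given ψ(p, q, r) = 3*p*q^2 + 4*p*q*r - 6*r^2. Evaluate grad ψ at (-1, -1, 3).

∂ψ/∂p = 3*q^2 + 4*q*r
∂ψ/∂q = 6*p*q + 4*p*r
∂ψ/∂r = 4*p*q - 12*r
∇ψ = (3*q^2 + 4*q*r, 6*p*q + 4*p*r, 4*p*q - 12*r)
At (-1, -1, 3): (-9, -6, -32).

(-9, -6, -32)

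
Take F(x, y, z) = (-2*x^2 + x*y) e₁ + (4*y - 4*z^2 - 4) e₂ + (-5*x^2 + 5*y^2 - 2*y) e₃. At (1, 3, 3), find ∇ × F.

(52, 10, -1)

(∇×F)₁ = ∂F₃/∂y − ∂F₂/∂z = 10*y + 8*z - 2
(∇×F)₂ = ∂F₁/∂z − ∂F₃/∂x = 10*x
(∇×F)₃ = ∂F₂/∂x − ∂F₁/∂y = -x
∇×F = (10*y + 8*z - 2, 10*x, -x)
At (1, 3, 3): (52, 10, -1).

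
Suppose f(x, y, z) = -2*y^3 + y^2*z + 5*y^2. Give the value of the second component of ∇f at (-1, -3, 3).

(∇f)_2 = ∂f/∂y = -6*y^2 + 2*y*z + 10*y
At (-1, -3, 3): -102.

-102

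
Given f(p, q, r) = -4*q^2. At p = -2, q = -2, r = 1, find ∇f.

(0, 16, 0)

∂f/∂p = 0
∂f/∂q = -8*q
∂f/∂r = 0
∇f = (0, -8*q, 0)
At (-2, -2, 1): (0, 16, 0).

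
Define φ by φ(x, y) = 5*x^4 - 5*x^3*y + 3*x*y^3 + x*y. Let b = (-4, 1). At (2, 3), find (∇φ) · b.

∂φ/∂x = 20*x^3 - 15*x^2*y + 3*y^3 + y
∂φ/∂y = -5*x^3 + 9*x*y^2 + x
∇φ at (2, 3) = (64, 124)
∇φ · b = (64)(-4) + (124)(1) = -132

-132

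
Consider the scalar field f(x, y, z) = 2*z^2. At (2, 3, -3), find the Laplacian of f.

4

∂²f/∂x² = 0
∂²f/∂y² = 0
∂²f/∂z² = 4
∇²f = 4
At (2, 3, -3): 4.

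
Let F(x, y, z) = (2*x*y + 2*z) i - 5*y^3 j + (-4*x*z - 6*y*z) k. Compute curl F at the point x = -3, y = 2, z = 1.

(∇×F)₁ = ∂F₃/∂y − ∂F₂/∂z = -6*z
(∇×F)₂ = ∂F₁/∂z − ∂F₃/∂x = 4*z + 2
(∇×F)₃ = ∂F₂/∂x − ∂F₁/∂y = -2*x
∇×F = (-6*z, 4*z + 2, -2*x)
At (-3, 2, 1): (-6, 6, 6).

(-6, 6, 6)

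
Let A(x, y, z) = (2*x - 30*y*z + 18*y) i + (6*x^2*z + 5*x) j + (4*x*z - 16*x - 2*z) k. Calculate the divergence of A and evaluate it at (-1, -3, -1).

∂A₁/∂x = 2
∂A₂/∂y = 0
∂A₃/∂z = 4*x - 2
∇·A = 4*x
At (-1, -3, -1): -4.

-4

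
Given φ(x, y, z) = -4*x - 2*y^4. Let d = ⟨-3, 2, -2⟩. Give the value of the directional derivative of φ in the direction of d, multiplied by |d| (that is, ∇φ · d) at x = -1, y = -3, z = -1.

∂φ/∂x = -4
∂φ/∂y = -8*y^3
∂φ/∂z = 0
∇φ at (-1, -3, -1) = (-4, 216, 0)
∇φ · d = (-4)(-3) + (216)(2) + (0)(-2) = 444

444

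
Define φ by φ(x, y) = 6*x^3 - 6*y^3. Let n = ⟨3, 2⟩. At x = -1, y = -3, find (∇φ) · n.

∂φ/∂x = 18*x^2
∂φ/∂y = -18*y^2
∇φ at (-1, -3) = (18, -162)
∇φ · n = (18)(3) + (-162)(2) = -270

-270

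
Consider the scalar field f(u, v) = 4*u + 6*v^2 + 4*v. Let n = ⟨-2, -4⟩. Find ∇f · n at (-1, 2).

-120

∂f/∂u = 4
∂f/∂v = 12*v + 4
∇f at (-1, 2) = (4, 28)
∇f · n = (4)(-2) + (28)(-4) = -120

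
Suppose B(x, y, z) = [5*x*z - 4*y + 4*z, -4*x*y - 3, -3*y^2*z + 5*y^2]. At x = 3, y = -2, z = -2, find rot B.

(-44, 19, 12)

(∇×B)₁ = ∂B₃/∂y − ∂B₂/∂z = -6*y*z + 10*y
(∇×B)₂ = ∂B₁/∂z − ∂B₃/∂x = 5*x + 4
(∇×B)₃ = ∂B₂/∂x − ∂B₁/∂y = -4*y + 4
∇×B = (-6*y*z + 10*y, 5*x + 4, -4*y + 4)
At (3, -2, -2): (-44, 19, 12).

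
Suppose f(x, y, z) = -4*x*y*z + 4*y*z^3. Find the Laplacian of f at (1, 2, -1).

∂²f/∂x² = 0
∂²f/∂y² = 0
∂²f/∂z² = 24*y*z
∇²f = 24*y*z
At (1, 2, -1): -48.

-48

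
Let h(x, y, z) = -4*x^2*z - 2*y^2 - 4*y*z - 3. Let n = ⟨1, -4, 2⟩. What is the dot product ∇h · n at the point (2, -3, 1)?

-56

∂h/∂x = -8*x*z
∂h/∂y = -4*y - 4*z
∂h/∂z = -4*x^2 - 4*y
∇h at (2, -3, 1) = (-16, 8, -4)
∇h · n = (-16)(1) + (8)(-4) + (-4)(2) = -56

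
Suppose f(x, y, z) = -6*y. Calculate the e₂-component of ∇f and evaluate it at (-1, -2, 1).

(∇f)_2 = ∂f/∂y = -6
At (-1, -2, 1): -6.

-6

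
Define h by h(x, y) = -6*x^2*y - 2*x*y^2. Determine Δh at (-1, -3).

∂²h/∂x² = -12*y
∂²h/∂y² = -4*x
∇²h = -4*x - 12*y
At (-1, -3): 40.

40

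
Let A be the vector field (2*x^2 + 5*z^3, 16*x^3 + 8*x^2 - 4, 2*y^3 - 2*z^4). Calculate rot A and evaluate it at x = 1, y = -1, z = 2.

(6, 60, 64)

(∇×A)₁ = ∂A₃/∂y − ∂A₂/∂z = 6*y^2
(∇×A)₂ = ∂A₁/∂z − ∂A₃/∂x = 15*z^2
(∇×A)₃ = ∂A₂/∂x − ∂A₁/∂y = 48*x^2 + 16*x
∇×A = (6*y^2, 15*z^2, 48*x^2 + 16*x)
At (1, -1, 2): (6, 60, 64).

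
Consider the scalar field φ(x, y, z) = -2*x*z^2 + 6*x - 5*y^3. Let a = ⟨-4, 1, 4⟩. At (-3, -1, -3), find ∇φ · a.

-111

∂φ/∂x = -2*z^2 + 6
∂φ/∂y = -15*y^2
∂φ/∂z = -4*x*z
∇φ at (-3, -1, -3) = (-12, -15, -36)
∇φ · a = (-12)(-4) + (-15)(1) + (-36)(4) = -111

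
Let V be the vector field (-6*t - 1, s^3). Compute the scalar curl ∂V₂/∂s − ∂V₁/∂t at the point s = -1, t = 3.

∂V₂/∂s = 3*s^2
∂V₁/∂t = -6
Scalar curl = 3*s^2 + 6
At (-1, 3): 9.

9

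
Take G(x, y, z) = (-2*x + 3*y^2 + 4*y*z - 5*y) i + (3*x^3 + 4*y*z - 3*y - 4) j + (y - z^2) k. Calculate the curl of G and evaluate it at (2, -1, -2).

(∇×G)₁ = ∂G₃/∂y − ∂G₂/∂z = -4*y + 1
(∇×G)₂ = ∂G₁/∂z − ∂G₃/∂x = 4*y
(∇×G)₃ = ∂G₂/∂x − ∂G₁/∂y = 9*x^2 - 6*y - 4*z + 5
∇×G = (-4*y + 1, 4*y, 9*x^2 - 6*y - 4*z + 5)
At (2, -1, -2): (5, -4, 55).

(5, -4, 55)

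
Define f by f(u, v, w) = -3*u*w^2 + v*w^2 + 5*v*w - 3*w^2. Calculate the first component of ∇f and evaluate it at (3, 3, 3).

-27

(∇f)_1 = ∂f/∂u = -3*w^2
At (3, 3, 3): -27.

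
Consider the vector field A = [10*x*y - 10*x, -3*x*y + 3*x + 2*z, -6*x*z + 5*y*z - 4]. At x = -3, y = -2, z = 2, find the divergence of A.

-13

∂A₁/∂x = 10*y - 10
∂A₂/∂y = -3*x
∂A₃/∂z = -6*x + 5*y
∇·A = -9*x + 15*y - 10
At (-3, -2, 2): -13.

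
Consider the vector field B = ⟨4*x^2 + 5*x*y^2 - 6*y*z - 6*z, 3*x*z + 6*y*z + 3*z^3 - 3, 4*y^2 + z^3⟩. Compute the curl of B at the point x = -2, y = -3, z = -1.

(-9, 12, -69)

(∇×B)₁ = ∂B₃/∂y − ∂B₂/∂z = -3*x + 2*y - 9*z^2
(∇×B)₂ = ∂B₁/∂z − ∂B₃/∂x = -6*y - 6
(∇×B)₃ = ∂B₂/∂x − ∂B₁/∂y = -10*x*y + 9*z
∇×B = (-3*x + 2*y - 9*z^2, -6*y - 6, -10*x*y + 9*z)
At (-2, -3, -1): (-9, 12, -69).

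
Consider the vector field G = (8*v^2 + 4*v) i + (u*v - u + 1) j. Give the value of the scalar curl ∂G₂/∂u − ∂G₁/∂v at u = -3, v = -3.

∂G₂/∂u = v - 1
∂G₁/∂v = 16*v + 4
Scalar curl = -15*v - 5
At (-3, -3): 40.

40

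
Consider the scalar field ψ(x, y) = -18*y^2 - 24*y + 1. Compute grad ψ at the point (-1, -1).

(0, 12)

∂ψ/∂x = 0
∂ψ/∂y = -36*y - 24
∇ψ = (0, -36*y - 24)
At (-1, -1): (0, 12).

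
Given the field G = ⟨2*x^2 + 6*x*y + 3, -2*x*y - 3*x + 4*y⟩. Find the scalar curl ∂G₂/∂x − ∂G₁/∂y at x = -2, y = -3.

∂G₂/∂x = -2*y - 3
∂G₁/∂y = 6*x
Scalar curl = -6*x - 2*y - 3
At (-2, -3): 15.

15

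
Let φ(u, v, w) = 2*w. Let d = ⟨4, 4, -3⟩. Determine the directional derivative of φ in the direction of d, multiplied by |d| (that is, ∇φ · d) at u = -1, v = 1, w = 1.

∂φ/∂u = 0
∂φ/∂v = 0
∂φ/∂w = 2
∇φ at (-1, 1, 1) = (0, 0, 2)
∇φ · d = (0)(4) + (0)(4) + (2)(-3) = -6

-6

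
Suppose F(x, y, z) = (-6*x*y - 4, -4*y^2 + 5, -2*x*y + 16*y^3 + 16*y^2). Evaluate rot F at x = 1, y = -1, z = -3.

(14, -2, 6)

(∇×F)₁ = ∂F₃/∂y − ∂F₂/∂z = -2*x + 48*y^2 + 32*y
(∇×F)₂ = ∂F₁/∂z − ∂F₃/∂x = 2*y
(∇×F)₃ = ∂F₂/∂x − ∂F₁/∂y = 6*x
∇×F = (-2*x + 48*y^2 + 32*y, 2*y, 6*x)
At (1, -1, -3): (14, -2, 6).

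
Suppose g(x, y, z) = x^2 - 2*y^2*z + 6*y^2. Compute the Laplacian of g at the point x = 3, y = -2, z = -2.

22

∂²g/∂x² = 2
∂²g/∂y² = 4*(-z + 3)
∂²g/∂z² = 0
∇²g = -4*z + 14
At (3, -2, -2): 22.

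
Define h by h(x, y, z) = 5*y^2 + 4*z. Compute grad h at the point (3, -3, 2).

(0, -30, 4)

∂h/∂x = 0
∂h/∂y = 10*y
∂h/∂z = 4
∇h = (0, 10*y, 4)
At (3, -3, 2): (0, -30, 4).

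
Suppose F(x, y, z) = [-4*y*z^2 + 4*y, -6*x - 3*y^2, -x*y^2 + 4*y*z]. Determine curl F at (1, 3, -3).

(-18, 81, 26)

(∇×F)₁ = ∂F₃/∂y − ∂F₂/∂z = -2*x*y + 4*z
(∇×F)₂ = ∂F₁/∂z − ∂F₃/∂x = y^2 - 8*y*z
(∇×F)₃ = ∂F₂/∂x − ∂F₁/∂y = 4*z^2 - 10
∇×F = (-2*x*y + 4*z, y^2 - 8*y*z, 4*z^2 - 10)
At (1, 3, -3): (-18, 81, 26).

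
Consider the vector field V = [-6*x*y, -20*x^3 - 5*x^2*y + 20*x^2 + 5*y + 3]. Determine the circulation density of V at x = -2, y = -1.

-352

∂V₂/∂x = -60*x^2 - 10*x*y + 40*x
∂V₁/∂y = -6*x
Scalar curl = -60*x^2 - 10*x*y + 46*x
At (-2, -1): -352.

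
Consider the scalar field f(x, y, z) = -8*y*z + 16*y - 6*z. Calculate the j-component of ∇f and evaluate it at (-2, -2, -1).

24

(∇f)_2 = ∂f/∂y = -8*z + 16
At (-2, -2, -1): 24.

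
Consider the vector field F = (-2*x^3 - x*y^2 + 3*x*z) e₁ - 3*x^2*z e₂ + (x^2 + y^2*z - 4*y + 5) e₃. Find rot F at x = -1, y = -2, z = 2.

(∇×F)₁ = ∂F₃/∂y − ∂F₂/∂z = 3*x^2 + 2*y*z - 4
(∇×F)₂ = ∂F₁/∂z − ∂F₃/∂x = x
(∇×F)₃ = ∂F₂/∂x − ∂F₁/∂y = 2*x*y - 6*x*z
∇×F = (3*x^2 + 2*y*z - 4, x, 2*x*y - 6*x*z)
At (-1, -2, 2): (-9, -1, 16).

(-9, -1, 16)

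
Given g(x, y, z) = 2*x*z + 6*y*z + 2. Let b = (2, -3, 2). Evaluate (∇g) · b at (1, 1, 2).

∂g/∂x = 2*z
∂g/∂y = 6*z
∂g/∂z = 2*x + 6*y
∇g at (1, 1, 2) = (4, 12, 8)
∇g · b = (4)(2) + (12)(-3) + (8)(2) = -12

-12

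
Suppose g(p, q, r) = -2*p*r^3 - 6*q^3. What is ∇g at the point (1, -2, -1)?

∂g/∂p = -2*r^3
∂g/∂q = -18*q^2
∂g/∂r = -6*p*r^2
∇g = (-2*r^3, -18*q^2, -6*p*r^2)
At (1, -2, -1): (2, -72, -6).

(2, -72, -6)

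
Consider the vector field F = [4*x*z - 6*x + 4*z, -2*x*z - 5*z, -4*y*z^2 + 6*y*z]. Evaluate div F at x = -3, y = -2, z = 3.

42

∂F₁/∂x = 4*z - 6
∂F₂/∂y = 0
∂F₃/∂z = -8*y*z + 6*y
∇·F = -8*y*z + 6*y + 4*z - 6
At (-3, -2, 3): 42.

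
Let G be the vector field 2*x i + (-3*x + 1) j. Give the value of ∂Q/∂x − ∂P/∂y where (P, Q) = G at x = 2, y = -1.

∂G₂/∂x = -3
∂G₁/∂y = 0
Scalar curl = -3
At (2, -1): -3.

-3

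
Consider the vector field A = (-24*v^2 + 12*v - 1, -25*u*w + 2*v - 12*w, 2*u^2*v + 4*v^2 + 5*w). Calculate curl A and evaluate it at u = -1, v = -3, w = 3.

(-35, -12, -231)

(∇×A)₁ = ∂A₃/∂v − ∂A₂/∂w = 2*u^2 + 25*u + 8*v + 12
(∇×A)₂ = ∂A₁/∂w − ∂A₃/∂u = -4*u*v
(∇×A)₃ = ∂A₂/∂u − ∂A₁/∂v = 48*v - 25*w - 12
∇×A = (2*u^2 + 25*u + 8*v + 12, -4*u*v, 48*v - 25*w - 12)
At (-1, -3, 3): (-35, -12, -231).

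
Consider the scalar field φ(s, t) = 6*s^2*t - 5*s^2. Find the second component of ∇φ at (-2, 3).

24

(∇φ)_2 = ∂φ/∂t = 6*s^2
At (-2, 3): 24.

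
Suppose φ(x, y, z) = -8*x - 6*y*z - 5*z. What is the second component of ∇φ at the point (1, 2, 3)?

(∇φ)_2 = ∂φ/∂y = -6*z
At (1, 2, 3): -18.

-18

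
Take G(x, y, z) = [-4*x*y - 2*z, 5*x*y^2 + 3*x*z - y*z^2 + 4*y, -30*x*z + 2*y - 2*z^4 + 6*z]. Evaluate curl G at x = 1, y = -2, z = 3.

(∇×G)₁ = ∂G₃/∂y − ∂G₂/∂z = -3*x + 2*y*z + 2
(∇×G)₂ = ∂G₁/∂z − ∂G₃/∂x = 30*z - 2
(∇×G)₃ = ∂G₂/∂x − ∂G₁/∂y = 4*x + 5*y^2 + 3*z
∇×G = (-3*x + 2*y*z + 2, 30*z - 2, 4*x + 5*y^2 + 3*z)
At (1, -2, 3): (-13, 88, 33).

(-13, 88, 33)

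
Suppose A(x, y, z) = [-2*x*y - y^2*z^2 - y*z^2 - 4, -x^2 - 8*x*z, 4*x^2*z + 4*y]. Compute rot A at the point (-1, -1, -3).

(∇×A)₁ = ∂A₃/∂y − ∂A₂/∂z = 8*x + 4
(∇×A)₂ = ∂A₁/∂z − ∂A₃/∂x = -8*x*z - 2*y^2*z - 2*y*z
(∇×A)₃ = ∂A₂/∂x − ∂A₁/∂y = 2*y*z^2 + z^2 - 8*z
∇×A = (8*x + 4, -8*x*z - 2*y^2*z - 2*y*z, 2*y*z^2 + z^2 - 8*z)
At (-1, -1, -3): (-4, -24, 15).

(-4, -24, 15)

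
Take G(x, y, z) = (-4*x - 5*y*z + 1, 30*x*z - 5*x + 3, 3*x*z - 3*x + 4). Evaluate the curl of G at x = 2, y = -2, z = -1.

(-60, 16, -40)

(∇×G)₁ = ∂G₃/∂y − ∂G₂/∂z = -30*x
(∇×G)₂ = ∂G₁/∂z − ∂G₃/∂x = -5*y - 3*z + 3
(∇×G)₃ = ∂G₂/∂x − ∂G₁/∂y = 35*z - 5
∇×G = (-30*x, -5*y - 3*z + 3, 35*z - 5)
At (2, -2, -1): (-60, 16, -40).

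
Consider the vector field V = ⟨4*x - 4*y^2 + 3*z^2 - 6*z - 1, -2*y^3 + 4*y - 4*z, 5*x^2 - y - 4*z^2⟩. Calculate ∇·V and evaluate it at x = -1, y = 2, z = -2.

0

∂V₁/∂x = 4
∂V₂/∂y = -6*y^2 + 4
∂V₃/∂z = -8*z
∇·V = -6*y^2 - 8*z + 8
At (-1, 2, -2): 0.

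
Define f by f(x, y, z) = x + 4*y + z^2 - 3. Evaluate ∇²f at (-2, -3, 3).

∂²f/∂x² = 0
∂²f/∂y² = 0
∂²f/∂z² = 2
∇²f = 2
At (-2, -3, 3): 2.

2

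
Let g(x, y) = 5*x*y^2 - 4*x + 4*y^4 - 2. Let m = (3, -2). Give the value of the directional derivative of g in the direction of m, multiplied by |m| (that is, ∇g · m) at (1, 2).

-248

∂g/∂x = 5*y^2 - 4
∂g/∂y = 10*x*y + 16*y^3
∇g at (1, 2) = (16, 148)
∇g · m = (16)(3) + (148)(-2) = -248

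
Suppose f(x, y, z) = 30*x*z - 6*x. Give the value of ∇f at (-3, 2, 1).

(24, 0, -90)

∂f/∂x = 30*z - 6
∂f/∂y = 0
∂f/∂z = 30*x
∇f = (30*z - 6, 0, 30*x)
At (-3, 2, 1): (24, 0, -90).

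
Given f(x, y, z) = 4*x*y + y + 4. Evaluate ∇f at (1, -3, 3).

∂f/∂x = 4*y
∂f/∂y = 4*x + 1
∂f/∂z = 0
∇f = (4*y, 4*x + 1, 0)
At (1, -3, 3): (-12, 5, 0).

(-12, 5, 0)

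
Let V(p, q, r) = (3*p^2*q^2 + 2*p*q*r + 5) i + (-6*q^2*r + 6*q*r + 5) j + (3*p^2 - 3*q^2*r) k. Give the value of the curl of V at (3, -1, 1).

(∇×V)₁ = ∂V₃/∂q − ∂V₂/∂r = 6*q^2 - 6*q*r - 6*q
(∇×V)₂ = ∂V₁/∂r − ∂V₃/∂p = 2*p*q - 6*p
(∇×V)₃ = ∂V₂/∂p − ∂V₁/∂q = -6*p^2*q - 2*p*r
∇×V = (6*q^2 - 6*q*r - 6*q, 2*p*q - 6*p, -6*p^2*q - 2*p*r)
At (3, -1, 1): (18, -24, 48).

(18, -24, 48)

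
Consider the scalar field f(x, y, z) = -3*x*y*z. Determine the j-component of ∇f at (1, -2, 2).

-6

(∇f)_2 = ∂f/∂y = -3*x*z
At (1, -2, 2): -6.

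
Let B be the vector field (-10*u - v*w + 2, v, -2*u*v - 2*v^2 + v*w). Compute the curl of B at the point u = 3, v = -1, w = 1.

(-1, -1, 1)

(∇×B)₁ = ∂B₃/∂v − ∂B₂/∂w = -2*u - 4*v + w
(∇×B)₂ = ∂B₁/∂w − ∂B₃/∂u = v
(∇×B)₃ = ∂B₂/∂u − ∂B₁/∂v = w
∇×B = (-2*u - 4*v + w, v, w)
At (3, -1, 1): (-1, -1, 1).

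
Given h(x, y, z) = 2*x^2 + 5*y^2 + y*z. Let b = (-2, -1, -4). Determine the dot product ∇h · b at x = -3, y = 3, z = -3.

∂h/∂x = 4*x
∂h/∂y = 10*y + z
∂h/∂z = y
∇h at (-3, 3, -3) = (-12, 27, 3)
∇h · b = (-12)(-2) + (27)(-1) + (3)(-4) = -15

-15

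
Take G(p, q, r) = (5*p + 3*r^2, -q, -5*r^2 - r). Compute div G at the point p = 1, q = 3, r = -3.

∂G₁/∂p = 5
∂G₂/∂q = -1
∂G₃/∂r = -10*r - 1
∇·G = -10*r + 3
At (1, 3, -3): 33.

33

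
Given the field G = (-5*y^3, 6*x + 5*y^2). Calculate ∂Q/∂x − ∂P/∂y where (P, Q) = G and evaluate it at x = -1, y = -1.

∂G₂/∂x = 6
∂G₁/∂y = -15*y^2
Scalar curl = 15*y^2 + 6
At (-1, -1): 21.

21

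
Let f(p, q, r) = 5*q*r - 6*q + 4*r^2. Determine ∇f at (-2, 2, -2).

∂f/∂p = 0
∂f/∂q = 5*r - 6
∂f/∂r = 5*q + 8*r
∇f = (0, 5*r - 6, 5*q + 8*r)
At (-2, 2, -2): (0, -16, -6).

(0, -16, -6)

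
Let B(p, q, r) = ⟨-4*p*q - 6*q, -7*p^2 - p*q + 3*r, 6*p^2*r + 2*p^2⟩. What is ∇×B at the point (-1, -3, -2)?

(-3, -20, 19)

(∇×B)₁ = ∂B₃/∂q − ∂B₂/∂r = -3
(∇×B)₂ = ∂B₁/∂r − ∂B₃/∂p = -12*p*r - 4*p
(∇×B)₃ = ∂B₂/∂p − ∂B₁/∂q = -10*p - q + 6
∇×B = (-3, -12*p*r - 4*p, -10*p - q + 6)
At (-1, -3, -2): (-3, -20, 19).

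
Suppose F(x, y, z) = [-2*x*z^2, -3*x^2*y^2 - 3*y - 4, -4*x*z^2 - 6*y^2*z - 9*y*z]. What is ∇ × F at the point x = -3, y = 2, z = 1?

(∇×F)₁ = ∂F₃/∂y − ∂F₂/∂z = -12*y*z - 9*z
(∇×F)₂ = ∂F₁/∂z − ∂F₃/∂x = -4*x*z + 4*z^2
(∇×F)₃ = ∂F₂/∂x − ∂F₁/∂y = -6*x*y^2
∇×F = (-12*y*z - 9*z, -4*x*z + 4*z^2, -6*x*y^2)
At (-3, 2, 1): (-33, 16, 72).

(-33, 16, 72)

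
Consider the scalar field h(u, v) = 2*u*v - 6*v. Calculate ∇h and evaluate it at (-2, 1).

(2, -10)

∂h/∂u = 2*v
∂h/∂v = 2*u - 6
∇h = (2*v, 2*u - 6)
At (-2, 1): (2, -10).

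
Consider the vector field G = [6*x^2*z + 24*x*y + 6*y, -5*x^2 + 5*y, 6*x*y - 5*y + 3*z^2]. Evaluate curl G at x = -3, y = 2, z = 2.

(∇×G)₁ = ∂G₃/∂y − ∂G₂/∂z = 6*x - 5
(∇×G)₂ = ∂G₁/∂z − ∂G₃/∂x = 6*x^2 - 6*y
(∇×G)₃ = ∂G₂/∂x − ∂G₁/∂y = -34*x - 6
∇×G = (6*x - 5, 6*x^2 - 6*y, -34*x - 6)
At (-3, 2, 2): (-23, 42, 96).

(-23, 42, 96)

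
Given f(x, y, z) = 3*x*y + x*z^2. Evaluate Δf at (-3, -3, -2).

∂²f/∂x² = 0
∂²f/∂y² = 0
∂²f/∂z² = 2*x
∇²f = 2*x
At (-3, -3, -2): -6.

-6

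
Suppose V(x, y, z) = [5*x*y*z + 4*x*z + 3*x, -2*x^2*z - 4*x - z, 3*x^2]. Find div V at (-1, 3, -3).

-54

∂V₁/∂x = 5*y*z + 4*z + 3
∂V₂/∂y = 0
∂V₃/∂z = 0
∇·V = 5*y*z + 4*z + 3
At (-1, 3, -3): -54.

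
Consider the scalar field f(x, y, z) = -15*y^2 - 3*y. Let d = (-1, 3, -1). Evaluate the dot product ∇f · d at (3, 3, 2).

-279

∂f/∂x = 0
∂f/∂y = -30*y - 3
∂f/∂z = 0
∇f at (3, 3, 2) = (0, -93, 0)
∇f · d = (0)(-1) + (-93)(3) + (0)(-1) = -279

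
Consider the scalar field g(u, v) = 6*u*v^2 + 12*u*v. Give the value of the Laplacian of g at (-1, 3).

-12

∂²g/∂u² = 0
∂²g/∂v² = 12*u
∇²g = 12*u
At (-1, 3): -12.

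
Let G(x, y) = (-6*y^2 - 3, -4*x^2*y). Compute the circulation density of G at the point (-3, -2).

-72

∂G₂/∂x = -8*x*y
∂G₁/∂y = -12*y
Scalar curl = -8*x*y + 12*y
At (-3, -2): -72.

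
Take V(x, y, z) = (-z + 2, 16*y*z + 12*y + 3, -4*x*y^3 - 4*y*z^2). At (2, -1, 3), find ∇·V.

84

∂V₁/∂x = 0
∂V₂/∂y = 16*z + 12
∂V₃/∂z = -8*y*z
∇·V = -8*y*z + 16*z + 12
At (2, -1, 3): 84.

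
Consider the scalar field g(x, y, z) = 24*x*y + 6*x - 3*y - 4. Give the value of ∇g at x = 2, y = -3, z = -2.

(-66, 45, 0)

∂g/∂x = 24*y + 6
∂g/∂y = 24*x - 3
∂g/∂z = 0
∇g = (24*y + 6, 24*x - 3, 0)
At (2, -3, -2): (-66, 45, 0).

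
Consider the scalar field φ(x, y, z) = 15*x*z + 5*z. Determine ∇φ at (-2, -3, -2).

(-30, 0, -25)

∂φ/∂x = 15*z
∂φ/∂y = 0
∂φ/∂z = 15*x + 5
∇φ = (15*z, 0, 15*x + 5)
At (-2, -3, -2): (-30, 0, -25).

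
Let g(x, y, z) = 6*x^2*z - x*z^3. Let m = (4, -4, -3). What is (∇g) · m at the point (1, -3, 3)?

99

∂g/∂x = 12*x*z - z^3
∂g/∂y = 0
∂g/∂z = 6*x^2 - 3*x*z^2
∇g at (1, -3, 3) = (9, 0, -21)
∇g · m = (9)(4) + (0)(-4) + (-21)(-3) = 99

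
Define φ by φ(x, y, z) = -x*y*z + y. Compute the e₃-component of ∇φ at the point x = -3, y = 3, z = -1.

(∇φ)_3 = ∂φ/∂z = -x*y
At (-3, 3, -1): 9.

9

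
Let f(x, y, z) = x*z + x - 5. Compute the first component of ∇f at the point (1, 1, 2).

3

(∇f)_1 = ∂f/∂x = z + 1
At (1, 1, 2): 3.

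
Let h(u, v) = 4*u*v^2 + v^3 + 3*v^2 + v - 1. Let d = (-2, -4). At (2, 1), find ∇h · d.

∂h/∂u = 4*v^2
∂h/∂v = 8*u*v + 3*v^2 + 6*v + 1
∇h at (2, 1) = (4, 26)
∇h · d = (4)(-2) + (26)(-4) = -112

-112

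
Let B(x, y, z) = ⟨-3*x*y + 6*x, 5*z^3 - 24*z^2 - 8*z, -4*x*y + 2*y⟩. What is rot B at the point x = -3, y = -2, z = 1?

(55, -8, -9)

(∇×B)₁ = ∂B₃/∂y − ∂B₂/∂z = -4*x - 15*z^2 + 48*z + 10
(∇×B)₂ = ∂B₁/∂z − ∂B₃/∂x = 4*y
(∇×B)₃ = ∂B₂/∂x − ∂B₁/∂y = 3*x
∇×B = (-4*x - 15*z^2 + 48*z + 10, 4*y, 3*x)
At (-3, -2, 1): (55, -8, -9).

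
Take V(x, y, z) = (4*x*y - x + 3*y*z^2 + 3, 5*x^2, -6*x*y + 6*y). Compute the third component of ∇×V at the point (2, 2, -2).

0

(∇×V)_3 = ∂V₂/∂x − ∂V₁/∂y
= 10*x − (4*x + 3*z^2)
= 6*x - 3*z^2
At (2, 2, -2): 0.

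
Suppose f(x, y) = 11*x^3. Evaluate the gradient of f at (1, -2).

∂f/∂x = 33*x^2
∂f/∂y = 0
∇f = (33*x^2, 0)
At (1, -2): (33, 0).

(33, 0)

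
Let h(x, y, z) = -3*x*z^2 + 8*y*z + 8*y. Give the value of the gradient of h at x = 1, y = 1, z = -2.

∂h/∂x = -3*z^2
∂h/∂y = 8*z + 8
∂h/∂z = -6*x*z + 8*y
∇h = (-3*z^2, 8*z + 8, -6*x*z + 8*y)
At (1, 1, -2): (-12, -8, 20).

(-12, -8, 20)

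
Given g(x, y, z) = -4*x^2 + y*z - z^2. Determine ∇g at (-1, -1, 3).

∂g/∂x = -8*x
∂g/∂y = z
∂g/∂z = y - 2*z
∇g = (-8*x, z, y - 2*z)
At (-1, -1, 3): (8, 3, -7).

(8, 3, -7)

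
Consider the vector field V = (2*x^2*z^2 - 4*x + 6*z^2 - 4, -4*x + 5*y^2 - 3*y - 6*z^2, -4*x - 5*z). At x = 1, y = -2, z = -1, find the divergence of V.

∂V₁/∂x = 4*x*z^2 - 4
∂V₂/∂y = 10*y - 3
∂V₃/∂z = -5
∇·V = 4*x*z^2 + 10*y - 12
At (1, -2, -1): -28.

-28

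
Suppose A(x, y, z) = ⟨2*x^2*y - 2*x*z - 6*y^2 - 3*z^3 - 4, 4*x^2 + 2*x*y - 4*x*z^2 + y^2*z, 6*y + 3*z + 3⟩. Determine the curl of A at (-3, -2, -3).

(∇×A)₁ = ∂A₃/∂y − ∂A₂/∂z = 8*x*z - y^2 + 6
(∇×A)₂ = ∂A₁/∂z − ∂A₃/∂x = -2*x - 9*z^2
(∇×A)₃ = ∂A₂/∂x − ∂A₁/∂y = -2*x^2 + 8*x + 14*y - 4*z^2
∇×A = (8*x*z - y^2 + 6, -2*x - 9*z^2, -2*x^2 + 8*x + 14*y - 4*z^2)
At (-3, -2, -3): (74, -75, -106).

(74, -75, -106)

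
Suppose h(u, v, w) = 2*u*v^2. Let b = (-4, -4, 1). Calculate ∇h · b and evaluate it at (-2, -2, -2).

∂h/∂u = 2*v^2
∂h/∂v = 4*u*v
∂h/∂w = 0
∇h at (-2, -2, -2) = (8, 16, 0)
∇h · b = (8)(-4) + (16)(-4) + (0)(1) = -96

-96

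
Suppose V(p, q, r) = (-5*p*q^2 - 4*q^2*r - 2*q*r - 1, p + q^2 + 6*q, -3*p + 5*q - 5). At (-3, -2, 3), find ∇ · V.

-18

∂V₁/∂p = -5*q^2
∂V₂/∂q = 2*q + 6
∂V₃/∂r = 0
∇·V = -5*q^2 + 2*q + 6
At (-3, -2, 3): -18.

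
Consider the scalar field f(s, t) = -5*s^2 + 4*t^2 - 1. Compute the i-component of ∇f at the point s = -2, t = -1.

20

(∇f)_1 = ∂f/∂s = -10*s
At (-2, -1): 20.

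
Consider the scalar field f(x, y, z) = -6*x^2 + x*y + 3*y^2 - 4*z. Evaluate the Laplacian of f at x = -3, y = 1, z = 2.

∂²f/∂x² = -12
∂²f/∂y² = 6
∂²f/∂z² = 0
∇²f = -6
At (-3, 1, 2): -6.

-6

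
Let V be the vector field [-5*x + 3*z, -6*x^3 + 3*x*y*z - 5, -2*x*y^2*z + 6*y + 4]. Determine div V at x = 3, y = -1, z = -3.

-38

∂V₁/∂x = -5
∂V₂/∂y = 3*x*z
∂V₃/∂z = -2*x*y^2
∇·V = -2*x*y^2 + 3*x*z - 5
At (3, -1, -3): -38.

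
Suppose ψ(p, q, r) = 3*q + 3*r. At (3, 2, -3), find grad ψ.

∂ψ/∂p = 0
∂ψ/∂q = 3
∂ψ/∂r = 3
∇ψ = (0, 3, 3)
At (3, 2, -3): (0, 3, 3).

(0, 3, 3)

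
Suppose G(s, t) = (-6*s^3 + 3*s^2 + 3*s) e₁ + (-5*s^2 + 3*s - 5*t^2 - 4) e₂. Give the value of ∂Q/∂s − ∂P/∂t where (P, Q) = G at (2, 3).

∂G₂/∂s = -10*s + 3
∂G₁/∂t = 0
Scalar curl = -10*s + 3
At (2, 3): -17.

-17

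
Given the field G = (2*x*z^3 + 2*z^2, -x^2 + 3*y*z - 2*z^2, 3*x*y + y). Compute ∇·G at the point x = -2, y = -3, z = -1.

∂G₁/∂x = 2*z^3
∂G₂/∂y = 3*z
∂G₃/∂z = 0
∇·G = 2*z^3 + 3*z
At (-2, -3, -1): -5.

-5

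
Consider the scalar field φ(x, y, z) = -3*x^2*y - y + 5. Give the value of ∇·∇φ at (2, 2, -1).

∂²φ/∂x² = -6*y
∂²φ/∂y² = 0
∂²φ/∂z² = 0
∇²φ = -6*y
At (2, 2, -1): -12.

-12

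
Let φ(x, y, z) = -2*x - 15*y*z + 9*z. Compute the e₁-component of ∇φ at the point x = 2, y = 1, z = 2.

-2

(∇φ)_1 = ∂φ/∂x = -2
At (2, 1, 2): -2.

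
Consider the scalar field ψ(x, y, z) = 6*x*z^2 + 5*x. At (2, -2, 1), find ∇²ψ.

24

∂²ψ/∂x² = 0
∂²ψ/∂y² = 0
∂²ψ/∂z² = 12*x
∇²ψ = 12*x
At (2, -2, 1): 24.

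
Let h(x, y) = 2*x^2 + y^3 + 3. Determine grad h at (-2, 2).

(-8, 12)

∂h/∂x = 4*x
∂h/∂y = 3*y^2
∇h = (4*x, 3*y^2)
At (-2, 2): (-8, 12).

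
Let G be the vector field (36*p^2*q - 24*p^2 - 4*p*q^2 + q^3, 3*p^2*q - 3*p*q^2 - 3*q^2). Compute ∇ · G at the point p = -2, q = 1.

∂G₁/∂p = 72*p*q - 48*p - 4*q^2
∂G₂/∂q = 3*p^2 - 6*p*q - 6*q
∇·G = 3*p^2 + 66*p*q - 48*p - 4*q^2 - 6*q
At (-2, 1): -34.

-34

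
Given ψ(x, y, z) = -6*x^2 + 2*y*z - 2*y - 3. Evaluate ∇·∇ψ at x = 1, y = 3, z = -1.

∂²ψ/∂x² = -12
∂²ψ/∂y² = 0
∂²ψ/∂z² = 0
∇²ψ = -12
At (1, 3, -1): -12.

-12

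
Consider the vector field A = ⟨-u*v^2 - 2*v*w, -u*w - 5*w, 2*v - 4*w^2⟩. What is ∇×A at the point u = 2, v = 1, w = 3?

(9, -2, 7)

(∇×A)₁ = ∂A₃/∂v − ∂A₂/∂w = u + 7
(∇×A)₂ = ∂A₁/∂w − ∂A₃/∂u = -2*v
(∇×A)₃ = ∂A₂/∂u − ∂A₁/∂v = 2*u*v + w
∇×A = (u + 7, -2*v, 2*u*v + w)
At (2, 1, 3): (9, -2, 7).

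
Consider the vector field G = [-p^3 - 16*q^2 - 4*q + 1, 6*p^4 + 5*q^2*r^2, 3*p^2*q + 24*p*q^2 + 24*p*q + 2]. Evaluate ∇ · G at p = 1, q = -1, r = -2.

∂G₁/∂p = -3*p^2
∂G₂/∂q = 10*q*r^2
∂G₃/∂r = 0
∇·G = -3*p^2 + 10*q*r^2
At (1, -1, -2): -43.

-43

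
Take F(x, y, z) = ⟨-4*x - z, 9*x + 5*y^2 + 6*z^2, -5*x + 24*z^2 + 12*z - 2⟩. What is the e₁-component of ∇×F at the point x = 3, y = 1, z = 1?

-12

(∇×F)_1 = ∂F₃/∂y − ∂F₂/∂z
= 0 − (12*z)
= -12*z
At (3, 1, 1): -12.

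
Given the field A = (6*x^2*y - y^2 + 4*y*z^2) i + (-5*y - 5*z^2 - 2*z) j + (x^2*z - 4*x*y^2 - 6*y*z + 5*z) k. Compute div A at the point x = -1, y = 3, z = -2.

-53

∂A₁/∂x = 12*x*y
∂A₂/∂y = -5
∂A₃/∂z = x^2 - 6*y + 5
∇·A = x^2 + 12*x*y - 6*y
At (-1, 3, -2): -53.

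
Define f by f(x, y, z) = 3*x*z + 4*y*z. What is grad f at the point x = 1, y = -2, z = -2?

∂f/∂x = 3*z
∂f/∂y = 4*z
∂f/∂z = 3*x + 4*y
∇f = (3*z, 4*z, 3*x + 4*y)
At (1, -2, -2): (-6, -8, -5).

(-6, -8, -5)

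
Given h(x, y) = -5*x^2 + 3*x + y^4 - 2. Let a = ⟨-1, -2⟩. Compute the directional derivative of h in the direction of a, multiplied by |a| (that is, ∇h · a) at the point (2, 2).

-47

∂h/∂x = -10*x + 3
∂h/∂y = 4*y^3
∇h at (2, 2) = (-17, 32)
∇h · a = (-17)(-1) + (32)(-2) = -47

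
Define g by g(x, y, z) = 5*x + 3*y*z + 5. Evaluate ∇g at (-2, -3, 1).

(5, 3, -9)

∂g/∂x = 5
∂g/∂y = 3*z
∂g/∂z = 3*y
∇g = (5, 3*z, 3*y)
At (-2, -3, 1): (5, 3, -9).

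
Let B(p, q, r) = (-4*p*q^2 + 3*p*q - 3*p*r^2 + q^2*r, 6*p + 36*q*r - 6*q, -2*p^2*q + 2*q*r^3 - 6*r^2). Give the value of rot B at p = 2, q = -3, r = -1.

(∇×B)₁ = ∂B₃/∂q − ∂B₂/∂r = -2*p^2 - 36*q + 2*r^3
(∇×B)₂ = ∂B₁/∂r − ∂B₃/∂p = 4*p*q - 6*p*r + q^2
(∇×B)₃ = ∂B₂/∂p − ∂B₁/∂q = 8*p*q - 3*p - 2*q*r + 6
∇×B = (-2*p^2 - 36*q + 2*r^3, 4*p*q - 6*p*r + q^2, 8*p*q - 3*p - 2*q*r + 6)
At (2, -3, -1): (98, -3, -54).

(98, -3, -54)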